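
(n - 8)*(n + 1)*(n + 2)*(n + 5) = n^4 - 47*n^2 - 126*n - 80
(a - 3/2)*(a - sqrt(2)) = a^2 - 3*a/2 - sqrt(2)*a + 3*sqrt(2)/2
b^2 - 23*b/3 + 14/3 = (b - 7)*(b - 2/3)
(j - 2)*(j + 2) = j^2 - 4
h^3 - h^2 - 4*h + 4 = (h - 2)*(h - 1)*(h + 2)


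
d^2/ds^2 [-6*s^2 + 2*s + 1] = -12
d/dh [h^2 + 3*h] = 2*h + 3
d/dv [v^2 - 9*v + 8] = 2*v - 9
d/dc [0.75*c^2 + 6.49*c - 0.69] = 1.5*c + 6.49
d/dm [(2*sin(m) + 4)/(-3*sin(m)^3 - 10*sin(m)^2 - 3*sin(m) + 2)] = 2*(6*sin(m)^3 + 28*sin(m)^2 + 40*sin(m) + 8)*cos(m)/(3*sin(m)^3 + 10*sin(m)^2 + 3*sin(m) - 2)^2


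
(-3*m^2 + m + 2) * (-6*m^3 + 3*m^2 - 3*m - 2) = 18*m^5 - 15*m^4 + 9*m^2 - 8*m - 4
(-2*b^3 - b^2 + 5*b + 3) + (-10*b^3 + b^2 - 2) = -12*b^3 + 5*b + 1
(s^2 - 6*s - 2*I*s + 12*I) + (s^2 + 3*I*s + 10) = 2*s^2 - 6*s + I*s + 10 + 12*I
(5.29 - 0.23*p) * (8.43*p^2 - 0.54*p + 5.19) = -1.9389*p^3 + 44.7189*p^2 - 4.0503*p + 27.4551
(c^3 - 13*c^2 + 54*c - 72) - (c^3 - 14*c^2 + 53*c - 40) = c^2 + c - 32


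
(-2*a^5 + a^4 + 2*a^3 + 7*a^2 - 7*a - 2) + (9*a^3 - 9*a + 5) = -2*a^5 + a^4 + 11*a^3 + 7*a^2 - 16*a + 3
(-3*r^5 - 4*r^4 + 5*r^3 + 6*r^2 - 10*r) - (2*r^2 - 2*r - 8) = -3*r^5 - 4*r^4 + 5*r^3 + 4*r^2 - 8*r + 8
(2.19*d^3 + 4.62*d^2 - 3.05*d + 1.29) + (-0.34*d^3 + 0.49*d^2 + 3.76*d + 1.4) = 1.85*d^3 + 5.11*d^2 + 0.71*d + 2.69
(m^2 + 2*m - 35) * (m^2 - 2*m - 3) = m^4 - 42*m^2 + 64*m + 105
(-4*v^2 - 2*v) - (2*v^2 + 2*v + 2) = -6*v^2 - 4*v - 2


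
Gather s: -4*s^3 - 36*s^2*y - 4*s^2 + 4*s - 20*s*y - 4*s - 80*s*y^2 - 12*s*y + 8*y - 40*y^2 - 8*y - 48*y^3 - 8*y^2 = -4*s^3 + s^2*(-36*y - 4) + s*(-80*y^2 - 32*y) - 48*y^3 - 48*y^2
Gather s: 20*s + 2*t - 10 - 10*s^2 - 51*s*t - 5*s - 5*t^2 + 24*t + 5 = -10*s^2 + s*(15 - 51*t) - 5*t^2 + 26*t - 5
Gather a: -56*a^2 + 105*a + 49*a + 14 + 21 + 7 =-56*a^2 + 154*a + 42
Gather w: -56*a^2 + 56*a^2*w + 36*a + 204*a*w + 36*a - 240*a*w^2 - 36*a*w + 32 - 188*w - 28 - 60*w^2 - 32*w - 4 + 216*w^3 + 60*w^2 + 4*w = -56*a^2 - 240*a*w^2 + 72*a + 216*w^3 + w*(56*a^2 + 168*a - 216)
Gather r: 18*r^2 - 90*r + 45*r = 18*r^2 - 45*r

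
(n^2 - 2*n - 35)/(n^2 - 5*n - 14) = (n + 5)/(n + 2)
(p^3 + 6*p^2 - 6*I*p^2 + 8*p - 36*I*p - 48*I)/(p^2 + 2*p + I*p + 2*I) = (p^2 + p*(4 - 6*I) - 24*I)/(p + I)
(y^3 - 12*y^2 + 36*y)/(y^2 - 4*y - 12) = y*(y - 6)/(y + 2)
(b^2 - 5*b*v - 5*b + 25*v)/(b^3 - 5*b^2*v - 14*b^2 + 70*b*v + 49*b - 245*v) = (b - 5)/(b^2 - 14*b + 49)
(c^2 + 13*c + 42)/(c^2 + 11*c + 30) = (c + 7)/(c + 5)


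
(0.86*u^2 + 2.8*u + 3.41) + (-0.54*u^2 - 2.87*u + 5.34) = 0.32*u^2 - 0.0700000000000003*u + 8.75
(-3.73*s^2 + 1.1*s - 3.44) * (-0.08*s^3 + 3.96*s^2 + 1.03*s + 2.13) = 0.2984*s^5 - 14.8588*s^4 + 0.7893*s^3 - 20.4343*s^2 - 1.2002*s - 7.3272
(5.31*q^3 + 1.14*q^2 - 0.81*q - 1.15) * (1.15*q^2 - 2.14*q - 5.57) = 6.1065*q^5 - 10.0524*q^4 - 32.9478*q^3 - 5.9389*q^2 + 6.9727*q + 6.4055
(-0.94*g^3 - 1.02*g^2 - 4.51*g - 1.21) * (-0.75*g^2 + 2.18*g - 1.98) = 0.705*g^5 - 1.2842*g^4 + 3.0201*g^3 - 6.9047*g^2 + 6.292*g + 2.3958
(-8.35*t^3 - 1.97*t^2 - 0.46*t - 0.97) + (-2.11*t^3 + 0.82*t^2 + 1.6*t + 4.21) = -10.46*t^3 - 1.15*t^2 + 1.14*t + 3.24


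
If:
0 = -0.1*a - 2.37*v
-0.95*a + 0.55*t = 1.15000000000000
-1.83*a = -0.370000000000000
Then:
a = 0.20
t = 2.44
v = -0.01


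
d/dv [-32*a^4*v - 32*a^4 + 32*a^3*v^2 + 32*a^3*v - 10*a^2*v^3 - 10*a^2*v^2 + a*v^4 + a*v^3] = a*(-32*a^3 + 64*a^2*v + 32*a^2 - 30*a*v^2 - 20*a*v + 4*v^3 + 3*v^2)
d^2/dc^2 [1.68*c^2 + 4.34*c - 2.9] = 3.36000000000000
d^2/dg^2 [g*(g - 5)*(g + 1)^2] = 12*g^2 - 18*g - 18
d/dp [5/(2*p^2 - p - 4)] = 5*(1 - 4*p)/(-2*p^2 + p + 4)^2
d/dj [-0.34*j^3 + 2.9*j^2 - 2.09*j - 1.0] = -1.02*j^2 + 5.8*j - 2.09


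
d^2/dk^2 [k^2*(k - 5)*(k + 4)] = 12*k^2 - 6*k - 40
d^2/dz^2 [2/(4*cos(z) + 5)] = 8*(4*sin(z)^2 + 5*cos(z) + 4)/(4*cos(z) + 5)^3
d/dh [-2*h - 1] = -2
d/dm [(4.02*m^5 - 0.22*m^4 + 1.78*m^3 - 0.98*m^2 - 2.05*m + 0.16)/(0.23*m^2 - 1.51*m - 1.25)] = (2.7738*m^6 - 24.382*m^5 - 23.719*m^4 - 4.2756*m^3 - 4.7237*m^2 + 2.3764*m + 2.8041)/(0.0529*m^4 - 0.6946*m^3 + 1.7051*m^2 + 3.775*m + 1.5625)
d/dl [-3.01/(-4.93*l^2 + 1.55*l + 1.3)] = (4.6655 - 29.6786*l)/(-4.93*l^2 + 1.55*l + 1.3)^2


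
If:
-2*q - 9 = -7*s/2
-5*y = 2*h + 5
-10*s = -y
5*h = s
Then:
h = -5/252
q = -673/144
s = -25/252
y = -125/126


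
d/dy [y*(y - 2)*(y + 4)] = 3*y^2 + 4*y - 8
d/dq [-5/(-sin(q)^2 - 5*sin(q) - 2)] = -5*(2*sin(q) + 5)*cos(q)/(sin(q)^2 + 5*sin(q) + 2)^2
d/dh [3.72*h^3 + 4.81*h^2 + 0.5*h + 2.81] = 11.16*h^2 + 9.62*h + 0.5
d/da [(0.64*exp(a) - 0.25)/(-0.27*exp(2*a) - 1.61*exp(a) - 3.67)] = (0.1728*exp(2*a) - 0.135*exp(a) - 2.7513)*exp(a)/(0.0729*exp(4*a) + 0.8694*exp(3*a) + 4.5739*exp(2*a) + 11.8174*exp(a) + 13.4689)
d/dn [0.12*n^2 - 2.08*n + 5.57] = 0.24*n - 2.08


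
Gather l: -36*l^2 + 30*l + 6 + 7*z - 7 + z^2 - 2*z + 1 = -36*l^2 + 30*l + z^2 + 5*z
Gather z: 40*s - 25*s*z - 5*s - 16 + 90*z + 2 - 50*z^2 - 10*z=35*s - 50*z^2 + z*(80 - 25*s) - 14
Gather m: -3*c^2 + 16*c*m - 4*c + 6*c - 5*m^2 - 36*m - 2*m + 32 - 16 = -3*c^2 + 2*c - 5*m^2 + m*(16*c - 38) + 16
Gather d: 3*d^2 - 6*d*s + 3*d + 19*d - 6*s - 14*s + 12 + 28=3*d^2 + d*(22 - 6*s) - 20*s + 40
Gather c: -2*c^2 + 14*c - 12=-2*c^2 + 14*c - 12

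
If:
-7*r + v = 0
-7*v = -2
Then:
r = 2/49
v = 2/7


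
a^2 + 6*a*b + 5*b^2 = (a + b)*(a + 5*b)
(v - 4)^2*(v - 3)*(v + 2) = v^4 - 9*v^3 + 18*v^2 + 32*v - 96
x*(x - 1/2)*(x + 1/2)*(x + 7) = x^4 + 7*x^3 - x^2/4 - 7*x/4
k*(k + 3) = k^2 + 3*k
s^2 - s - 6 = (s - 3)*(s + 2)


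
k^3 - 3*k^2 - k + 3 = (k - 3)*(k - 1)*(k + 1)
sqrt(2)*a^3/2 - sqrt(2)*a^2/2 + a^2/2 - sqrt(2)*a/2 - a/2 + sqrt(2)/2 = (a - 1)*(a - sqrt(2)/2)*(sqrt(2)*a/2 + 1)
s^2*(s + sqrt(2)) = s^3 + sqrt(2)*s^2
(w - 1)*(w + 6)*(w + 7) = w^3 + 12*w^2 + 29*w - 42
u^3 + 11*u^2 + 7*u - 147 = (u - 3)*(u + 7)^2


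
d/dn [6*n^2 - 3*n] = 12*n - 3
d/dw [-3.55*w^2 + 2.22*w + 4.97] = 2.22 - 7.1*w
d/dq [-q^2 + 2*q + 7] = 2 - 2*q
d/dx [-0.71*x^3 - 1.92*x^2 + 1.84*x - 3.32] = -2.13*x^2 - 3.84*x + 1.84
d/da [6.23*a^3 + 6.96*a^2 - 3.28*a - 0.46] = 18.69*a^2 + 13.92*a - 3.28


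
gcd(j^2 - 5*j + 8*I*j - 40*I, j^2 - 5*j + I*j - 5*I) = j - 5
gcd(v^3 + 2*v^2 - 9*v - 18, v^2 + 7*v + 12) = v + 3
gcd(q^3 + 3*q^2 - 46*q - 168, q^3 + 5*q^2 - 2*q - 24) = q + 4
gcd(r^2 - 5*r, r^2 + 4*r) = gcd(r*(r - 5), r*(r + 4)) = r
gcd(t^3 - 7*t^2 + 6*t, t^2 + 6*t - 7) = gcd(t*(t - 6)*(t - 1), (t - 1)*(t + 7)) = t - 1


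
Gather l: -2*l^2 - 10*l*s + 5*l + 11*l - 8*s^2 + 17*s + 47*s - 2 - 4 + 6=-2*l^2 + l*(16 - 10*s) - 8*s^2 + 64*s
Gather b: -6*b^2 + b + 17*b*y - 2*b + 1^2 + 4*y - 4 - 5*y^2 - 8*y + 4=-6*b^2 + b*(17*y - 1) - 5*y^2 - 4*y + 1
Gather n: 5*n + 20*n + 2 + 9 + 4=25*n + 15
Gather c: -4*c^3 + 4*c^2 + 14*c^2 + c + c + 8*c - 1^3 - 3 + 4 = -4*c^3 + 18*c^2 + 10*c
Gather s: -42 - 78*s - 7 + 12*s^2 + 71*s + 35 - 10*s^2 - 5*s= 2*s^2 - 12*s - 14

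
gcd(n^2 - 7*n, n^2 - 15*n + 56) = n - 7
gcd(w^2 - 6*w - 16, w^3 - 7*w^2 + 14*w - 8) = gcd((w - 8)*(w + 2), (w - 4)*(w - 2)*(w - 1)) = 1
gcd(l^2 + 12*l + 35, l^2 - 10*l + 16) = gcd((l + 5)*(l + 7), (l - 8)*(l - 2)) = 1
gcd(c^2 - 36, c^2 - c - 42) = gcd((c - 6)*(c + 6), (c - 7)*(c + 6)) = c + 6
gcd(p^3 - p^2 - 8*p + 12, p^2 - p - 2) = p - 2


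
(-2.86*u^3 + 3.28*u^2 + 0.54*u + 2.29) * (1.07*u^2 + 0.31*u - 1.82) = -3.0602*u^5 + 2.623*u^4 + 6.7998*u^3 - 3.3519*u^2 - 0.2729*u - 4.1678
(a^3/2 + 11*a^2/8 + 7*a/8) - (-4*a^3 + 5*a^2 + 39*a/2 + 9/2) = 9*a^3/2 - 29*a^2/8 - 149*a/8 - 9/2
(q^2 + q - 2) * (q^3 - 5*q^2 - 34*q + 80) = q^5 - 4*q^4 - 41*q^3 + 56*q^2 + 148*q - 160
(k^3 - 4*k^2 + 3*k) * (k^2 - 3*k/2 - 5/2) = k^5 - 11*k^4/2 + 13*k^3/2 + 11*k^2/2 - 15*k/2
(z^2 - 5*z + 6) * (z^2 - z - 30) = z^4 - 6*z^3 - 19*z^2 + 144*z - 180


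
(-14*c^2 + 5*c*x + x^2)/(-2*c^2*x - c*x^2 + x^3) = (7*c + x)/(x*(c + x))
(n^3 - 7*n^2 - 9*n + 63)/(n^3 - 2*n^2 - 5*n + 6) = (n^2 - 4*n - 21)/(n^2 + n - 2)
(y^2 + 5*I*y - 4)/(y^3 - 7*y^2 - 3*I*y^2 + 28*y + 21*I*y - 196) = (y + I)/(y^2 - 7*y*(1 + I) + 49*I)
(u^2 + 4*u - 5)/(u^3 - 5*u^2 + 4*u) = (u + 5)/(u*(u - 4))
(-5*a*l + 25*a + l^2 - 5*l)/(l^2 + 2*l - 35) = (-5*a + l)/(l + 7)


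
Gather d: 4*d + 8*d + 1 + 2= 12*d + 3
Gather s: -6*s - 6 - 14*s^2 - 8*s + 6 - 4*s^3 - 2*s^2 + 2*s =-4*s^3 - 16*s^2 - 12*s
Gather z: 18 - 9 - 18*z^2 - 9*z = -18*z^2 - 9*z + 9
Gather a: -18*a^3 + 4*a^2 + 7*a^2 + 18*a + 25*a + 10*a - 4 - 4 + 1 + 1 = -18*a^3 + 11*a^2 + 53*a - 6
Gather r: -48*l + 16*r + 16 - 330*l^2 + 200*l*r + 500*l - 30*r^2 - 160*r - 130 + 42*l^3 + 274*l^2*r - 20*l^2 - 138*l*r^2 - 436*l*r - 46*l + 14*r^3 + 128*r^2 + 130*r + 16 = 42*l^3 - 350*l^2 + 406*l + 14*r^3 + r^2*(98 - 138*l) + r*(274*l^2 - 236*l - 14) - 98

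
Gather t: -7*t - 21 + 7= -7*t - 14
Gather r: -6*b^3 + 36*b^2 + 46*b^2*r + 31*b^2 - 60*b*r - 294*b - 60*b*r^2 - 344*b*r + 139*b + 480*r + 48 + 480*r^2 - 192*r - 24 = -6*b^3 + 67*b^2 - 155*b + r^2*(480 - 60*b) + r*(46*b^2 - 404*b + 288) + 24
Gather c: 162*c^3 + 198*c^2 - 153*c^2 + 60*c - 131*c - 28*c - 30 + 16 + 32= 162*c^3 + 45*c^2 - 99*c + 18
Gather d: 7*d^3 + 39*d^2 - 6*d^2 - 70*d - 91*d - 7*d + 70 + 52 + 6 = 7*d^3 + 33*d^2 - 168*d + 128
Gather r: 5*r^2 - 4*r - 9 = 5*r^2 - 4*r - 9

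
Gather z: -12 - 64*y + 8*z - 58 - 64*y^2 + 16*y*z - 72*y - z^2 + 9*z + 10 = -64*y^2 - 136*y - z^2 + z*(16*y + 17) - 60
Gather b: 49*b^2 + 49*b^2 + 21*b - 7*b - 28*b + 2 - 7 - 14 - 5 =98*b^2 - 14*b - 24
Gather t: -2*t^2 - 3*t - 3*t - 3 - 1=-2*t^2 - 6*t - 4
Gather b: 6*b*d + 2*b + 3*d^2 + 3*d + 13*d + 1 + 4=b*(6*d + 2) + 3*d^2 + 16*d + 5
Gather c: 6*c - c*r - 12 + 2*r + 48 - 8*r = c*(6 - r) - 6*r + 36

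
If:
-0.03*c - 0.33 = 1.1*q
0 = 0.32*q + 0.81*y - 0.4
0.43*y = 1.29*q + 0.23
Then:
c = -10.56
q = -0.01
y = 0.50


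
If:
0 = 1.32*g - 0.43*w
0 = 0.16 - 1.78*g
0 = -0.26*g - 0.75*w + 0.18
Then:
No Solution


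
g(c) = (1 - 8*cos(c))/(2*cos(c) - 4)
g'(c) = 2*(1 - 8*cos(c))*sin(c)/(2*cos(c) - 4)^2 + 8*sin(c)/(2*cos(c) - 4)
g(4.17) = -1.02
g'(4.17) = 1.01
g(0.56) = 2.51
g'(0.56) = -3.00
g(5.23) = 0.98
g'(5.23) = 2.88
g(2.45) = -1.29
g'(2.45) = -0.62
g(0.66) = 2.20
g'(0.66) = -3.14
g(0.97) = 1.23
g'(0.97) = -3.01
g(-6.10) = 3.38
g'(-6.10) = -1.32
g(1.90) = -0.77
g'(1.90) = -1.31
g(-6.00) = 3.21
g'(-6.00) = -1.94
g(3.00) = -1.49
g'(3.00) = -0.12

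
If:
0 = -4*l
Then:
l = 0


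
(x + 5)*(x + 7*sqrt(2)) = x^2 + 5*x + 7*sqrt(2)*x + 35*sqrt(2)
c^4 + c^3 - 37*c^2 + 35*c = c*(c - 5)*(c - 1)*(c + 7)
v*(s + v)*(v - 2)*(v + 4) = s*v^3 + 2*s*v^2 - 8*s*v + v^4 + 2*v^3 - 8*v^2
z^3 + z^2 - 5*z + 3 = (z - 1)^2*(z + 3)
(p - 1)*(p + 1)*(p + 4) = p^3 + 4*p^2 - p - 4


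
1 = 1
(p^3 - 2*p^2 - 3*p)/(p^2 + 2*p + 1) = p*(p - 3)/(p + 1)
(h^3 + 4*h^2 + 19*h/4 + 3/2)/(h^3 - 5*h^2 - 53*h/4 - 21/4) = (h + 2)/(h - 7)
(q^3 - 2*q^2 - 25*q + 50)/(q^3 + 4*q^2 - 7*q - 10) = (q - 5)/(q + 1)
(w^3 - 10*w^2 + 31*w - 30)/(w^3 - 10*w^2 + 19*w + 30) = (w^2 - 5*w + 6)/(w^2 - 5*w - 6)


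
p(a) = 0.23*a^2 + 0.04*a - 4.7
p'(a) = 0.46*a + 0.04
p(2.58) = -3.07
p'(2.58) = 1.23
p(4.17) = -0.53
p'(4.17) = 1.96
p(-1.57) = -4.20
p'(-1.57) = -0.68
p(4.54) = 0.22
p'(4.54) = 2.13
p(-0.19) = -4.70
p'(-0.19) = -0.05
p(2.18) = -3.52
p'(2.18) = 1.04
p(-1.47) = -4.26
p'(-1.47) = -0.64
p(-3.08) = -2.64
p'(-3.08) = -1.38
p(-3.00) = -2.75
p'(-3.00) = -1.34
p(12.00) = 28.90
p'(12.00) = 5.56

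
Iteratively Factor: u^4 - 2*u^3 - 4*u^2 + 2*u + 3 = (u - 3)*(u^3 + u^2 - u - 1) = (u - 3)*(u + 1)*(u^2 - 1) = (u - 3)*(u + 1)^2*(u - 1)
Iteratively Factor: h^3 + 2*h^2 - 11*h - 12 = (h - 3)*(h^2 + 5*h + 4) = (h - 3)*(h + 4)*(h + 1)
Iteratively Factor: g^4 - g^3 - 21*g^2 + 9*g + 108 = (g - 3)*(g^3 + 2*g^2 - 15*g - 36) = (g - 3)*(g + 3)*(g^2 - g - 12) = (g - 4)*(g - 3)*(g + 3)*(g + 3)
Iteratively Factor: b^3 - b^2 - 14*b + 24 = (b + 4)*(b^2 - 5*b + 6) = (b - 3)*(b + 4)*(b - 2)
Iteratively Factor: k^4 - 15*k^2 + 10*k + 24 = (k + 1)*(k^3 - k^2 - 14*k + 24) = (k + 1)*(k + 4)*(k^2 - 5*k + 6) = (k - 2)*(k + 1)*(k + 4)*(k - 3)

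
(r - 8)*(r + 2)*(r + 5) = r^3 - r^2 - 46*r - 80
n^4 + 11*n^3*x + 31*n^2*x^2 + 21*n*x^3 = n*(n + x)*(n + 3*x)*(n + 7*x)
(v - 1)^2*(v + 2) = v^3 - 3*v + 2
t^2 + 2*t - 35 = (t - 5)*(t + 7)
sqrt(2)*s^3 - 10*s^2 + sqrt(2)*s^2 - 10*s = s*(s - 5*sqrt(2))*(sqrt(2)*s + sqrt(2))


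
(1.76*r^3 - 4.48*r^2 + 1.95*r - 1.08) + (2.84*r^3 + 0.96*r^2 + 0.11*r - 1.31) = 4.6*r^3 - 3.52*r^2 + 2.06*r - 2.39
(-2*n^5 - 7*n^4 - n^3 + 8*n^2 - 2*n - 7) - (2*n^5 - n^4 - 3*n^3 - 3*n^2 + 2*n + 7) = -4*n^5 - 6*n^4 + 2*n^3 + 11*n^2 - 4*n - 14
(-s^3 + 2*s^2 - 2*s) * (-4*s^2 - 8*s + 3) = 4*s^5 - 11*s^3 + 22*s^2 - 6*s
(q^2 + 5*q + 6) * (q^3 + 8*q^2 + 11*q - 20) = q^5 + 13*q^4 + 57*q^3 + 83*q^2 - 34*q - 120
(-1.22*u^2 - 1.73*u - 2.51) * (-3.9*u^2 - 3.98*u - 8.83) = 4.758*u^4 + 11.6026*u^3 + 27.447*u^2 + 25.2657*u + 22.1633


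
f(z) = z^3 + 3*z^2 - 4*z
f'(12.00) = 500.00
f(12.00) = 2112.00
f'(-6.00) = 68.00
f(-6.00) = -84.00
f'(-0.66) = -6.65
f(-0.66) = 3.66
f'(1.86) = 17.54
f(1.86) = 9.37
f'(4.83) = 94.97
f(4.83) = 163.35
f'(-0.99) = -7.00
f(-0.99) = 5.93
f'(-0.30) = -5.53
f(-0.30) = 1.44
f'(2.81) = 36.55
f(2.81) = 34.64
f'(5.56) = 122.10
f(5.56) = 242.38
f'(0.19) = -2.75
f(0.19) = -0.64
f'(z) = 3*z^2 + 6*z - 4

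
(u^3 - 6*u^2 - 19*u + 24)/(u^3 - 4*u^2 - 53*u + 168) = (u^2 + 2*u - 3)/(u^2 + 4*u - 21)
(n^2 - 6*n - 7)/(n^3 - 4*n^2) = (n^2 - 6*n - 7)/(n^2*(n - 4))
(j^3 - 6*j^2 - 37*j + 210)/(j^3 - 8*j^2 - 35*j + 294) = (j - 5)/(j - 7)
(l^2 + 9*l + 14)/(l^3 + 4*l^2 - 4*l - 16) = (l + 7)/(l^2 + 2*l - 8)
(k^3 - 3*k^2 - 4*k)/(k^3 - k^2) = (k^2 - 3*k - 4)/(k*(k - 1))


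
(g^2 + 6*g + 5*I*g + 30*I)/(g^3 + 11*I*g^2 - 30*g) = (g + 6)/(g*(g + 6*I))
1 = 1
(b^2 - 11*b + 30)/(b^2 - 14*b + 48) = (b - 5)/(b - 8)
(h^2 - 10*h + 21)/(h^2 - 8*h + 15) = (h - 7)/(h - 5)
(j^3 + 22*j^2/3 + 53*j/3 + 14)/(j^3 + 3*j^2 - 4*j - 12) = (j + 7/3)/(j - 2)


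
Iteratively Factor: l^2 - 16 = (l - 4)*(l + 4)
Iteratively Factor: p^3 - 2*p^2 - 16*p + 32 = (p + 4)*(p^2 - 6*p + 8) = (p - 4)*(p + 4)*(p - 2)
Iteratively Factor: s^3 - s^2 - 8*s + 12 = (s + 3)*(s^2 - 4*s + 4) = (s - 2)*(s + 3)*(s - 2)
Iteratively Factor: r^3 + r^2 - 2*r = (r - 1)*(r^2 + 2*r) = (r - 1)*(r + 2)*(r)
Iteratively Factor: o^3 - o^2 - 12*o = (o + 3)*(o^2 - 4*o) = o*(o + 3)*(o - 4)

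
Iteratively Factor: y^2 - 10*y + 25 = (y - 5)*(y - 5)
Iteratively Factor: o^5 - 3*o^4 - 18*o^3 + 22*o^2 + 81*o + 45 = (o + 3)*(o^4 - 6*o^3 + 22*o + 15) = (o - 3)*(o + 3)*(o^3 - 3*o^2 - 9*o - 5) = (o - 5)*(o - 3)*(o + 3)*(o^2 + 2*o + 1) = (o - 5)*(o - 3)*(o + 1)*(o + 3)*(o + 1)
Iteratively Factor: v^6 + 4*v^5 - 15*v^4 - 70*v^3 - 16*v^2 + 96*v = (v + 2)*(v^5 + 2*v^4 - 19*v^3 - 32*v^2 + 48*v) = (v + 2)*(v + 3)*(v^4 - v^3 - 16*v^2 + 16*v) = (v - 4)*(v + 2)*(v + 3)*(v^3 + 3*v^2 - 4*v) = (v - 4)*(v + 2)*(v + 3)*(v + 4)*(v^2 - v) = (v - 4)*(v - 1)*(v + 2)*(v + 3)*(v + 4)*(v)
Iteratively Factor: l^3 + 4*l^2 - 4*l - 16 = (l + 4)*(l^2 - 4) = (l - 2)*(l + 4)*(l + 2)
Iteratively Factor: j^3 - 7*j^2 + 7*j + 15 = (j + 1)*(j^2 - 8*j + 15) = (j - 3)*(j + 1)*(j - 5)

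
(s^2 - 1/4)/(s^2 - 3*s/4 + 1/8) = 2*(2*s + 1)/(4*s - 1)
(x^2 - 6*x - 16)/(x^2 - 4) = (x - 8)/(x - 2)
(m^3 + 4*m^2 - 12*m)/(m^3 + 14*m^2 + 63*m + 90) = m*(m - 2)/(m^2 + 8*m + 15)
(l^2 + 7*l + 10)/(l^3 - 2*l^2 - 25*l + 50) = (l + 2)/(l^2 - 7*l + 10)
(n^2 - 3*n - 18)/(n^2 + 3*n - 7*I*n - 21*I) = (n - 6)/(n - 7*I)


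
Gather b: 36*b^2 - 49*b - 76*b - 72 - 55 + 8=36*b^2 - 125*b - 119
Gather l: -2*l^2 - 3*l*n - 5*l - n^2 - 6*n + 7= -2*l^2 + l*(-3*n - 5) - n^2 - 6*n + 7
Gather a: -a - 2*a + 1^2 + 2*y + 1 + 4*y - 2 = -3*a + 6*y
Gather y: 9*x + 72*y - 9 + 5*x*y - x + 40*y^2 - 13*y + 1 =8*x + 40*y^2 + y*(5*x + 59) - 8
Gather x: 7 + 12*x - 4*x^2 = -4*x^2 + 12*x + 7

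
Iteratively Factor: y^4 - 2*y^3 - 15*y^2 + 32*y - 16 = (y - 1)*(y^3 - y^2 - 16*y + 16) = (y - 4)*(y - 1)*(y^2 + 3*y - 4) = (y - 4)*(y - 1)^2*(y + 4)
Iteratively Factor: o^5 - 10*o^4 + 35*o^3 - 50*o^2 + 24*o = (o - 2)*(o^4 - 8*o^3 + 19*o^2 - 12*o) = (o - 3)*(o - 2)*(o^3 - 5*o^2 + 4*o) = (o - 4)*(o - 3)*(o - 2)*(o^2 - o) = o*(o - 4)*(o - 3)*(o - 2)*(o - 1)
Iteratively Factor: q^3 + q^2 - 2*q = (q + 2)*(q^2 - q) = q*(q + 2)*(q - 1)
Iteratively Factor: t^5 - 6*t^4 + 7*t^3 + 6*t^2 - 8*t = (t + 1)*(t^4 - 7*t^3 + 14*t^2 - 8*t) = t*(t + 1)*(t^3 - 7*t^2 + 14*t - 8) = t*(t - 2)*(t + 1)*(t^2 - 5*t + 4) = t*(t - 4)*(t - 2)*(t + 1)*(t - 1)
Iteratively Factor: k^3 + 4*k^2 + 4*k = (k + 2)*(k^2 + 2*k) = (k + 2)^2*(k)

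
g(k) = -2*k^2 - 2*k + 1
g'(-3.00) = 10.00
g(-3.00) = -11.00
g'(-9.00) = 34.00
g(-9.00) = -143.00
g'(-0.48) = -0.08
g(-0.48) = 1.50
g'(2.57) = -12.28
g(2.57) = -17.35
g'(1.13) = -6.52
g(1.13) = -3.81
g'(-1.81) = 5.24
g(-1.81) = -1.93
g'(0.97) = -5.88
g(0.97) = -2.82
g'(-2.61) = 8.44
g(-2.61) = -7.40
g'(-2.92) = 9.68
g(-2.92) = -10.21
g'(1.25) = -7.00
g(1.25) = -4.62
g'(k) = -4*k - 2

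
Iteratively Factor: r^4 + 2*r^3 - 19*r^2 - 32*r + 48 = (r + 4)*(r^3 - 2*r^2 - 11*r + 12) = (r - 4)*(r + 4)*(r^2 + 2*r - 3) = (r - 4)*(r - 1)*(r + 4)*(r + 3)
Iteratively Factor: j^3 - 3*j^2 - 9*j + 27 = (j - 3)*(j^2 - 9) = (j - 3)^2*(j + 3)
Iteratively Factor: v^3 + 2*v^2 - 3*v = (v)*(v^2 + 2*v - 3) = v*(v + 3)*(v - 1)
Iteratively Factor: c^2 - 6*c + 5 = (c - 5)*(c - 1)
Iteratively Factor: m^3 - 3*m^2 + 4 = (m - 2)*(m^2 - m - 2) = (m - 2)^2*(m + 1)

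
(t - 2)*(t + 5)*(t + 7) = t^3 + 10*t^2 + 11*t - 70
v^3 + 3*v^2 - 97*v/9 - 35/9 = (v - 7/3)*(v + 1/3)*(v + 5)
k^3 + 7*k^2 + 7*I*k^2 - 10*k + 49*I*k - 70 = (k + 7)*(k + 2*I)*(k + 5*I)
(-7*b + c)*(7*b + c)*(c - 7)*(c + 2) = -49*b^2*c^2 + 245*b^2*c + 686*b^2 + c^4 - 5*c^3 - 14*c^2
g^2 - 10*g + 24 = (g - 6)*(g - 4)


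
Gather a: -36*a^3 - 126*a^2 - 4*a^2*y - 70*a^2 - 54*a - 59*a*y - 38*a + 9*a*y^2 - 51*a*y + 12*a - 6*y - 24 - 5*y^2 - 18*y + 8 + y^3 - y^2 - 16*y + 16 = -36*a^3 + a^2*(-4*y - 196) + a*(9*y^2 - 110*y - 80) + y^3 - 6*y^2 - 40*y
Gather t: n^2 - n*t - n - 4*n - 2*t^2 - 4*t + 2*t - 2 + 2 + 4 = n^2 - 5*n - 2*t^2 + t*(-n - 2) + 4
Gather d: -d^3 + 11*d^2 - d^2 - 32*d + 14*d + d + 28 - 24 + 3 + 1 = -d^3 + 10*d^2 - 17*d + 8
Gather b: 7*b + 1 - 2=7*b - 1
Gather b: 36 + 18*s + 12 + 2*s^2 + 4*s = 2*s^2 + 22*s + 48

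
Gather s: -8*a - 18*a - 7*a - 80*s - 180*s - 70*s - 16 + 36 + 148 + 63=-33*a - 330*s + 231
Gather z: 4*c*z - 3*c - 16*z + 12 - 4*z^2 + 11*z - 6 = -3*c - 4*z^2 + z*(4*c - 5) + 6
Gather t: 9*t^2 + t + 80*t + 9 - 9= 9*t^2 + 81*t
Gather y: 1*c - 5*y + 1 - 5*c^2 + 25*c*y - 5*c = -5*c^2 - 4*c + y*(25*c - 5) + 1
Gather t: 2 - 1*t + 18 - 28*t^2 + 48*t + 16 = -28*t^2 + 47*t + 36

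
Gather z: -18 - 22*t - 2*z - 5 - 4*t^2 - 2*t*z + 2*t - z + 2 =-4*t^2 - 20*t + z*(-2*t - 3) - 21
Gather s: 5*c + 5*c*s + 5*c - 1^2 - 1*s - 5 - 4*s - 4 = 10*c + s*(5*c - 5) - 10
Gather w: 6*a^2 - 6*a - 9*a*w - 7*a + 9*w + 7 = 6*a^2 - 13*a + w*(9 - 9*a) + 7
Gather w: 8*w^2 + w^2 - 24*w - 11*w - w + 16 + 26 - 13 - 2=9*w^2 - 36*w + 27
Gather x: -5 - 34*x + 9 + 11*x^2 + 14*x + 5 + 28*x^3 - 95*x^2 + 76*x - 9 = 28*x^3 - 84*x^2 + 56*x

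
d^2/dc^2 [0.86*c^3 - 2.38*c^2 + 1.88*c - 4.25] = 5.16*c - 4.76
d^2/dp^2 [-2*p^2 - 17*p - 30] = -4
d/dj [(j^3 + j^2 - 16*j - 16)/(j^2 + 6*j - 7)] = (j^4 + 12*j^3 + j^2 + 18*j + 208)/(j^4 + 12*j^3 + 22*j^2 - 84*j + 49)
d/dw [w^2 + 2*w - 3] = 2*w + 2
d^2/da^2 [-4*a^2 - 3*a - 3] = -8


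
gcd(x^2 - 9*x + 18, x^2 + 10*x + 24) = 1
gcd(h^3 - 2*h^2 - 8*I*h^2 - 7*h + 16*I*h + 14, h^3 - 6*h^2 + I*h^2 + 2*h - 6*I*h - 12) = h - I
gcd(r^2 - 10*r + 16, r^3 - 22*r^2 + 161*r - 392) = r - 8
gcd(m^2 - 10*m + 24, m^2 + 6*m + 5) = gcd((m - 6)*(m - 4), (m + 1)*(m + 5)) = 1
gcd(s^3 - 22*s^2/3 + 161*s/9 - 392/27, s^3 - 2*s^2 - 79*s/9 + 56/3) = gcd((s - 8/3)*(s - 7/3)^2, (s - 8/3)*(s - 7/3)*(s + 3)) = s^2 - 5*s + 56/9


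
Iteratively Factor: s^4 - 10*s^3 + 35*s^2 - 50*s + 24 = (s - 4)*(s^3 - 6*s^2 + 11*s - 6) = (s - 4)*(s - 1)*(s^2 - 5*s + 6) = (s - 4)*(s - 2)*(s - 1)*(s - 3)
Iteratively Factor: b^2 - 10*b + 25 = (b - 5)*(b - 5)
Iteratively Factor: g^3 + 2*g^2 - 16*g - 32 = (g + 4)*(g^2 - 2*g - 8) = (g - 4)*(g + 4)*(g + 2)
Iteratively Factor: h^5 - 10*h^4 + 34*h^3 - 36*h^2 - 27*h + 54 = (h - 3)*(h^4 - 7*h^3 + 13*h^2 + 3*h - 18) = (h - 3)^2*(h^3 - 4*h^2 + h + 6) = (h - 3)^2*(h + 1)*(h^2 - 5*h + 6) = (h - 3)^2*(h - 2)*(h + 1)*(h - 3)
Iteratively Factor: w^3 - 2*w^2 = (w)*(w^2 - 2*w) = w*(w - 2)*(w)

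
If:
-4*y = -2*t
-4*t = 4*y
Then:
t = 0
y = 0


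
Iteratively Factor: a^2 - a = (a - 1)*(a)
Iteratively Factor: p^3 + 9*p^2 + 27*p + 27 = (p + 3)*(p^2 + 6*p + 9) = (p + 3)^2*(p + 3)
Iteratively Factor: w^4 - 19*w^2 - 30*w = (w)*(w^3 - 19*w - 30) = w*(w + 3)*(w^2 - 3*w - 10) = w*(w - 5)*(w + 3)*(w + 2)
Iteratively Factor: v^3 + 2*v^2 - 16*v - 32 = (v - 4)*(v^2 + 6*v + 8) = (v - 4)*(v + 2)*(v + 4)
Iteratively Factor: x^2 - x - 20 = (x - 5)*(x + 4)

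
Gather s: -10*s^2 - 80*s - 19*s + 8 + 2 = -10*s^2 - 99*s + 10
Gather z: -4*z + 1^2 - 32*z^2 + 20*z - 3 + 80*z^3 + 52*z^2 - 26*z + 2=80*z^3 + 20*z^2 - 10*z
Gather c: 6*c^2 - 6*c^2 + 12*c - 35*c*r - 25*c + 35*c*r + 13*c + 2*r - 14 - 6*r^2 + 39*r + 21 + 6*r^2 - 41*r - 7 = 0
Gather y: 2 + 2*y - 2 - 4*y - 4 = -2*y - 4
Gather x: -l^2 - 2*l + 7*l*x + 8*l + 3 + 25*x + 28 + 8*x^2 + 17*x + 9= -l^2 + 6*l + 8*x^2 + x*(7*l + 42) + 40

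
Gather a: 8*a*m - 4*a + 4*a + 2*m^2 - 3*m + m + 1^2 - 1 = 8*a*m + 2*m^2 - 2*m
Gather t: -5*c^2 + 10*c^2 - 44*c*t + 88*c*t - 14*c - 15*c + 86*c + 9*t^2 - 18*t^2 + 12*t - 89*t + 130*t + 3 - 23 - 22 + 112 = 5*c^2 + 57*c - 9*t^2 + t*(44*c + 53) + 70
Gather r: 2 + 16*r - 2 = 16*r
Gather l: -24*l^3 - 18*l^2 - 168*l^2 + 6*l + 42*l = -24*l^3 - 186*l^2 + 48*l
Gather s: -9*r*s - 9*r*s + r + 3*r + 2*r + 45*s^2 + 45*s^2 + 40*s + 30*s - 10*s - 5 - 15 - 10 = 6*r + 90*s^2 + s*(60 - 18*r) - 30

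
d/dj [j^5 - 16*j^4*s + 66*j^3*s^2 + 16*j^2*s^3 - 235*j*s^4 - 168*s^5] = 5*j^4 - 64*j^3*s + 198*j^2*s^2 + 32*j*s^3 - 235*s^4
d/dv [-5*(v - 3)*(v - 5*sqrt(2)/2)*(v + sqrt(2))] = -15*v^2 + 15*sqrt(2)*v + 30*v - 45*sqrt(2)/2 + 25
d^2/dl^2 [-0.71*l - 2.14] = 0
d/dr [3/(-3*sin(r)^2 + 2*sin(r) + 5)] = 6*(3*sin(r) - 1)*cos(r)/(-3*sin(r)^2 + 2*sin(r) + 5)^2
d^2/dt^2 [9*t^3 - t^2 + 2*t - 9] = 54*t - 2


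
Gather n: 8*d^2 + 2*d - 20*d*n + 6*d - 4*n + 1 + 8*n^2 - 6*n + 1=8*d^2 + 8*d + 8*n^2 + n*(-20*d - 10) + 2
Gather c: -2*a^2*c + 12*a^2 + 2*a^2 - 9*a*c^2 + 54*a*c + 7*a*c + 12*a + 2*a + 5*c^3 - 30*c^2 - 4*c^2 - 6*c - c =14*a^2 + 14*a + 5*c^3 + c^2*(-9*a - 34) + c*(-2*a^2 + 61*a - 7)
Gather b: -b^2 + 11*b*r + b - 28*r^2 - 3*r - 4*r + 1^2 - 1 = -b^2 + b*(11*r + 1) - 28*r^2 - 7*r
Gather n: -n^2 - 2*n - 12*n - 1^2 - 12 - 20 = -n^2 - 14*n - 33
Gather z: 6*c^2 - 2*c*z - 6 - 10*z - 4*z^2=6*c^2 - 4*z^2 + z*(-2*c - 10) - 6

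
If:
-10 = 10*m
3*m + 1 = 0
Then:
No Solution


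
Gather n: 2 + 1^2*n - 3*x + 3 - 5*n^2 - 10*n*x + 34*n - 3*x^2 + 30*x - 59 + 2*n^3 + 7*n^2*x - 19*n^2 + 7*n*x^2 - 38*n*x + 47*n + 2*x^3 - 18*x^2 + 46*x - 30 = 2*n^3 + n^2*(7*x - 24) + n*(7*x^2 - 48*x + 82) + 2*x^3 - 21*x^2 + 73*x - 84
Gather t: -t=-t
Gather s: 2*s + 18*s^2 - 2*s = 18*s^2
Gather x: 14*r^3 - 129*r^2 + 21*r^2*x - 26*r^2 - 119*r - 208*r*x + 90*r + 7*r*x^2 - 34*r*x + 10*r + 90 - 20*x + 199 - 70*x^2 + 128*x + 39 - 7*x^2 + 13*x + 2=14*r^3 - 155*r^2 - 19*r + x^2*(7*r - 77) + x*(21*r^2 - 242*r + 121) + 330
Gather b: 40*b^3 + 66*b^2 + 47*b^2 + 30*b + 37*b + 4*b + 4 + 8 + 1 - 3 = 40*b^3 + 113*b^2 + 71*b + 10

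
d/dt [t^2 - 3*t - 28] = 2*t - 3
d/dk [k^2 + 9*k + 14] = 2*k + 9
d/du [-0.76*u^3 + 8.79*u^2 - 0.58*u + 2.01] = -2.28*u^2 + 17.58*u - 0.58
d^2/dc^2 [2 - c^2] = -2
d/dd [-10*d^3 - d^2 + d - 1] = -30*d^2 - 2*d + 1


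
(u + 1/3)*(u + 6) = u^2 + 19*u/3 + 2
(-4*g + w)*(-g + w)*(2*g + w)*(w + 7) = 8*g^3*w + 56*g^3 - 6*g^2*w^2 - 42*g^2*w - 3*g*w^3 - 21*g*w^2 + w^4 + 7*w^3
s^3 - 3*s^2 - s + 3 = (s - 3)*(s - 1)*(s + 1)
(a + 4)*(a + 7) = a^2 + 11*a + 28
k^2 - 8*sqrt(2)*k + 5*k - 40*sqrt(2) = (k + 5)*(k - 8*sqrt(2))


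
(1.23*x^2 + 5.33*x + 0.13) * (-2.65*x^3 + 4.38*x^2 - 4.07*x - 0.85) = -3.2595*x^5 - 8.7371*x^4 + 17.9948*x^3 - 22.1692*x^2 - 5.0596*x - 0.1105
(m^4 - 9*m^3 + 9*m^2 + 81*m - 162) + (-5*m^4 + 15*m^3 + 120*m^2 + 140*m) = -4*m^4 + 6*m^3 + 129*m^2 + 221*m - 162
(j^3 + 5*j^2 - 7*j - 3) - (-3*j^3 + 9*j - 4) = 4*j^3 + 5*j^2 - 16*j + 1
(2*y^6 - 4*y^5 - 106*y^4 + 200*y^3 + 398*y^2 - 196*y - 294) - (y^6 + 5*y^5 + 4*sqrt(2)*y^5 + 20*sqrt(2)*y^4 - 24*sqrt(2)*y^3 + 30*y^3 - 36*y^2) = y^6 - 9*y^5 - 4*sqrt(2)*y^5 - 106*y^4 - 20*sqrt(2)*y^4 + 24*sqrt(2)*y^3 + 170*y^3 + 434*y^2 - 196*y - 294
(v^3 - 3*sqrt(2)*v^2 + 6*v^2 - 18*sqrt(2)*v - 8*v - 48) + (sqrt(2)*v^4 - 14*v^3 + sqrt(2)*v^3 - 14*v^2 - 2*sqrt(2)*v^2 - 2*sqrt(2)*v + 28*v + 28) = sqrt(2)*v^4 - 13*v^3 + sqrt(2)*v^3 - 8*v^2 - 5*sqrt(2)*v^2 - 20*sqrt(2)*v + 20*v - 20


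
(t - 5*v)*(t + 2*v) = t^2 - 3*t*v - 10*v^2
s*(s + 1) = s^2 + s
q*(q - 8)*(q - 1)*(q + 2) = q^4 - 7*q^3 - 10*q^2 + 16*q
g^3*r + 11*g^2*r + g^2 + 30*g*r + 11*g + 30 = (g + 5)*(g + 6)*(g*r + 1)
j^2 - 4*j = j*(j - 4)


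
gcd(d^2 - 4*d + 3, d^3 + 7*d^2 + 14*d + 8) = 1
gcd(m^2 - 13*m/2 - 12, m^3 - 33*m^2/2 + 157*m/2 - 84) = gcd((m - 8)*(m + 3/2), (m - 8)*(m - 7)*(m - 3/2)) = m - 8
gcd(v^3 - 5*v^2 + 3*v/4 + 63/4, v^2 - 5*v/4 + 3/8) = 1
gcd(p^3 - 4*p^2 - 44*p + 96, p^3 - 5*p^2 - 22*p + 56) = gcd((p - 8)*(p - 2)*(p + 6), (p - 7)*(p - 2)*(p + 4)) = p - 2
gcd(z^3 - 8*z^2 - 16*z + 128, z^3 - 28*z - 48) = z + 4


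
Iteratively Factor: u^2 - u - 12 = (u - 4)*(u + 3)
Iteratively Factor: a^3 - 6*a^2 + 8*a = (a - 2)*(a^2 - 4*a) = a*(a - 2)*(a - 4)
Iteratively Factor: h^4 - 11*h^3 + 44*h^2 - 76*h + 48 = (h - 2)*(h^3 - 9*h^2 + 26*h - 24) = (h - 2)^2*(h^2 - 7*h + 12) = (h - 4)*(h - 2)^2*(h - 3)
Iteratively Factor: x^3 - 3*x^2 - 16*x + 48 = (x + 4)*(x^2 - 7*x + 12) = (x - 4)*(x + 4)*(x - 3)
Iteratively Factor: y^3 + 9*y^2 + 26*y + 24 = (y + 3)*(y^2 + 6*y + 8) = (y + 2)*(y + 3)*(y + 4)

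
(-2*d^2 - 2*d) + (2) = -2*d^2 - 2*d + 2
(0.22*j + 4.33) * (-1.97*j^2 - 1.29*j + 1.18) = -0.4334*j^3 - 8.8139*j^2 - 5.3261*j + 5.1094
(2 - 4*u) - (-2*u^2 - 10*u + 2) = 2*u^2 + 6*u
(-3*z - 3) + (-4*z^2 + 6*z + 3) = -4*z^2 + 3*z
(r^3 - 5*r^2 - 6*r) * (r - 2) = r^4 - 7*r^3 + 4*r^2 + 12*r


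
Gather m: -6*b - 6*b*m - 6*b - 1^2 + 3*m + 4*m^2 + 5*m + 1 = -12*b + 4*m^2 + m*(8 - 6*b)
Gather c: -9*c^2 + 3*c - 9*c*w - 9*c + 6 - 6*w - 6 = -9*c^2 + c*(-9*w - 6) - 6*w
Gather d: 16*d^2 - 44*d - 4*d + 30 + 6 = 16*d^2 - 48*d + 36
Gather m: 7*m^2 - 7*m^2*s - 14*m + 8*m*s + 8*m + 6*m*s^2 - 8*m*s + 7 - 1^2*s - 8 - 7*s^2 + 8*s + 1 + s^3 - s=m^2*(7 - 7*s) + m*(6*s^2 - 6) + s^3 - 7*s^2 + 6*s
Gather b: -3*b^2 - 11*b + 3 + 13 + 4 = -3*b^2 - 11*b + 20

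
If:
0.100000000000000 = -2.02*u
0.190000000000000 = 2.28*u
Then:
No Solution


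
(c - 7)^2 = c^2 - 14*c + 49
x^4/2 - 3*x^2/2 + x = x*(x/2 + 1)*(x - 1)^2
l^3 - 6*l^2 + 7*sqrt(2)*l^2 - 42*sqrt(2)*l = l*(l - 6)*(l + 7*sqrt(2))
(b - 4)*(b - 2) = b^2 - 6*b + 8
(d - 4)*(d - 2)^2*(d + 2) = d^4 - 6*d^3 + 4*d^2 + 24*d - 32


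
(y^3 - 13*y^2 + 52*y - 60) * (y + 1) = y^4 - 12*y^3 + 39*y^2 - 8*y - 60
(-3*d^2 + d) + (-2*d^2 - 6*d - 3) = -5*d^2 - 5*d - 3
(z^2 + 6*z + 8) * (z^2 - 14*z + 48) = z^4 - 8*z^3 - 28*z^2 + 176*z + 384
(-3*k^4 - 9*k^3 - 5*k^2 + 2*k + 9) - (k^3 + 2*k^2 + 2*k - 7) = -3*k^4 - 10*k^3 - 7*k^2 + 16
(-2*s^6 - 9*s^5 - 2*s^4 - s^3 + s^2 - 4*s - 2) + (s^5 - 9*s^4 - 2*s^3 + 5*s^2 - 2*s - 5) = -2*s^6 - 8*s^5 - 11*s^4 - 3*s^3 + 6*s^2 - 6*s - 7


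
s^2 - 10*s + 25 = (s - 5)^2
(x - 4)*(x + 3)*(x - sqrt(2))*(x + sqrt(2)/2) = x^4 - x^3 - sqrt(2)*x^3/2 - 13*x^2 + sqrt(2)*x^2/2 + x + 6*sqrt(2)*x + 12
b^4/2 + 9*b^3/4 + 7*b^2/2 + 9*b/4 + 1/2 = (b/2 + 1/2)*(b + 1/2)*(b + 1)*(b + 2)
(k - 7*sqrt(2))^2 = k^2 - 14*sqrt(2)*k + 98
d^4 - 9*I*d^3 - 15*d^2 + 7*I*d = d*(d - 7*I)*(d - I)^2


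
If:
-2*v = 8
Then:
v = -4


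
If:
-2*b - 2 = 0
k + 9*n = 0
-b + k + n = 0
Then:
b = -1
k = -9/8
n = 1/8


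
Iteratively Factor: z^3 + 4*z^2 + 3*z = (z + 1)*(z^2 + 3*z) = z*(z + 1)*(z + 3)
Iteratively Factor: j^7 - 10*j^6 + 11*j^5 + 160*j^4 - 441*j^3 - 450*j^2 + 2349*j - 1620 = (j - 1)*(j^6 - 9*j^5 + 2*j^4 + 162*j^3 - 279*j^2 - 729*j + 1620) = (j - 5)*(j - 1)*(j^5 - 4*j^4 - 18*j^3 + 72*j^2 + 81*j - 324) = (j - 5)*(j - 4)*(j - 1)*(j^4 - 18*j^2 + 81) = (j - 5)*(j - 4)*(j - 3)*(j - 1)*(j^3 + 3*j^2 - 9*j - 27) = (j - 5)*(j - 4)*(j - 3)*(j - 1)*(j + 3)*(j^2 - 9) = (j - 5)*(j - 4)*(j - 3)^2*(j - 1)*(j + 3)*(j + 3)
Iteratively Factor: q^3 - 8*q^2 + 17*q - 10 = (q - 2)*(q^2 - 6*q + 5) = (q - 2)*(q - 1)*(q - 5)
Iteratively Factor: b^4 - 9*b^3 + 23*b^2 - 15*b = (b - 3)*(b^3 - 6*b^2 + 5*b) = b*(b - 3)*(b^2 - 6*b + 5) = b*(b - 5)*(b - 3)*(b - 1)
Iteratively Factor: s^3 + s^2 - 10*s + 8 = (s - 1)*(s^2 + 2*s - 8) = (s - 1)*(s + 4)*(s - 2)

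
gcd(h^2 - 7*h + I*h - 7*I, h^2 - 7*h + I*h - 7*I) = h^2 + h*(-7 + I) - 7*I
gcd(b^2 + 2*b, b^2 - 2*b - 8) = b + 2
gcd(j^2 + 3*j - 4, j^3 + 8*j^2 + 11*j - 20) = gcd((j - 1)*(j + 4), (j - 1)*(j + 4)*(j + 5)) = j^2 + 3*j - 4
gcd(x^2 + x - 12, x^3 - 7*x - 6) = x - 3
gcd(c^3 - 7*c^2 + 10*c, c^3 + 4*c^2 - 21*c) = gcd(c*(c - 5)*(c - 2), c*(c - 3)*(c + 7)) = c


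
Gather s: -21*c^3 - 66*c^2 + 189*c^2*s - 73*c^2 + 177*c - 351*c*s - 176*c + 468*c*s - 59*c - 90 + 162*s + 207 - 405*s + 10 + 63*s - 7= -21*c^3 - 139*c^2 - 58*c + s*(189*c^2 + 117*c - 180) + 120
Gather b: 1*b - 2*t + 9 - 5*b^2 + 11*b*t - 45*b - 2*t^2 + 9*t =-5*b^2 + b*(11*t - 44) - 2*t^2 + 7*t + 9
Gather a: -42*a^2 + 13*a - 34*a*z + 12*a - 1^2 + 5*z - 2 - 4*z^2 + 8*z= -42*a^2 + a*(25 - 34*z) - 4*z^2 + 13*z - 3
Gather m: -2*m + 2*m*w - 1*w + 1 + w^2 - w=m*(2*w - 2) + w^2 - 2*w + 1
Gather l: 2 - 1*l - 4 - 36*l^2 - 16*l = -36*l^2 - 17*l - 2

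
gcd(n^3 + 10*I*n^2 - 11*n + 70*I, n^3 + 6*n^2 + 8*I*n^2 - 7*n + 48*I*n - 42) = n + 7*I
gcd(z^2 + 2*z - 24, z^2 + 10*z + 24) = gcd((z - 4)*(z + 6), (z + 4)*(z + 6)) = z + 6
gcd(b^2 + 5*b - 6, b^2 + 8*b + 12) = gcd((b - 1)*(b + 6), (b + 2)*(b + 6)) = b + 6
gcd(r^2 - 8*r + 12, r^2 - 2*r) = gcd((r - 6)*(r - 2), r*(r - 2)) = r - 2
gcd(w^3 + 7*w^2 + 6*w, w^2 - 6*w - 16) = 1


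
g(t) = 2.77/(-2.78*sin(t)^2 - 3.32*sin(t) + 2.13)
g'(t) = 2.77*(5.56*sin(t)*cos(t) + 3.32*cos(t))/(-2.78*sin(t)^2 - 3.32*sin(t) + 2.13)^2 = (15.4012*sin(t) + 9.1964)*cos(t)/(2.78*sin(t)^2 + 3.32*sin(t) - 2.13)^2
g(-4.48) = -0.74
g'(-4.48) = -0.40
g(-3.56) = 8.60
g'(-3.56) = -136.08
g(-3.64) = -30.01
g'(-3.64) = -1706.89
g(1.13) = -0.88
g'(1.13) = 1.00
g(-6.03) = 2.46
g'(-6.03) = 10.00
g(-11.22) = -0.74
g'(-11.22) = 0.38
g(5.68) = 0.89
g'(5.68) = 0.04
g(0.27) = 2.65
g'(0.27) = 11.70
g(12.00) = 0.89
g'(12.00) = 0.08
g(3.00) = 1.72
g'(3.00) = -4.36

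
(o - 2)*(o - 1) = o^2 - 3*o + 2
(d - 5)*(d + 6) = d^2 + d - 30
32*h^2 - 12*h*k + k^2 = (-8*h + k)*(-4*h + k)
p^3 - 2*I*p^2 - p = p*(p - I)^2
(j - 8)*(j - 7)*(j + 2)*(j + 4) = j^4 - 9*j^3 - 26*j^2 + 216*j + 448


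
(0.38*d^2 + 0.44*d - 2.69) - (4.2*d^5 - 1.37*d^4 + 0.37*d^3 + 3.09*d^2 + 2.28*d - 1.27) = -4.2*d^5 + 1.37*d^4 - 0.37*d^3 - 2.71*d^2 - 1.84*d - 1.42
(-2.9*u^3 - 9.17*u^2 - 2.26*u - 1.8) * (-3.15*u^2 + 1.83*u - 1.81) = 9.135*u^5 + 23.5785*u^4 - 4.4131*u^3 + 18.1319*u^2 + 0.796599999999999*u + 3.258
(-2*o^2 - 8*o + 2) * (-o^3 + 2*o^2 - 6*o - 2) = 2*o^5 + 4*o^4 - 6*o^3 + 56*o^2 + 4*o - 4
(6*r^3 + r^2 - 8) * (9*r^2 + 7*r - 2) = 54*r^5 + 51*r^4 - 5*r^3 - 74*r^2 - 56*r + 16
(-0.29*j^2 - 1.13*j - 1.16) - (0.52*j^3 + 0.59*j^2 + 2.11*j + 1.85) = -0.52*j^3 - 0.88*j^2 - 3.24*j - 3.01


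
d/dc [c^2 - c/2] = 2*c - 1/2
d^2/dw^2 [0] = 0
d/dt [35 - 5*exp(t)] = -5*exp(t)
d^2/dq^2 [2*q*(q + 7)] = 4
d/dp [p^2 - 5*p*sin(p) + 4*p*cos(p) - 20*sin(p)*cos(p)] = -4*p*sin(p) - 5*p*cos(p) + 2*p - 5*sin(p) + 4*cos(p) - 20*cos(2*p)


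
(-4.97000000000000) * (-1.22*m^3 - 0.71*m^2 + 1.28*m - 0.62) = 6.0634*m^3 + 3.5287*m^2 - 6.3616*m + 3.0814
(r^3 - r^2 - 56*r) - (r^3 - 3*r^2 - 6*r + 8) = 2*r^2 - 50*r - 8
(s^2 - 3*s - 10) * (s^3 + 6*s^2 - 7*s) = s^5 + 3*s^4 - 35*s^3 - 39*s^2 + 70*s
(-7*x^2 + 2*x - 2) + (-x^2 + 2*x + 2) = -8*x^2 + 4*x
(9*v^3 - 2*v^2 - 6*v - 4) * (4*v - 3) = 36*v^4 - 35*v^3 - 18*v^2 + 2*v + 12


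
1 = 1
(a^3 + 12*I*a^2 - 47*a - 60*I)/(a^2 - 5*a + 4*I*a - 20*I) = (a^2 + 8*I*a - 15)/(a - 5)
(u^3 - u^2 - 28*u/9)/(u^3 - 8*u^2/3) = (9*u^2 - 9*u - 28)/(3*u*(3*u - 8))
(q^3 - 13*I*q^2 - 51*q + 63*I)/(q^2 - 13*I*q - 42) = (q^2 - 6*I*q - 9)/(q - 6*I)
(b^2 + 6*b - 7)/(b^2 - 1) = (b + 7)/(b + 1)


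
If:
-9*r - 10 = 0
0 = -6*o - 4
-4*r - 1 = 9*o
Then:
No Solution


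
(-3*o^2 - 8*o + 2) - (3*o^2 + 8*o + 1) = -6*o^2 - 16*o + 1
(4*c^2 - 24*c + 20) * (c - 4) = 4*c^3 - 40*c^2 + 116*c - 80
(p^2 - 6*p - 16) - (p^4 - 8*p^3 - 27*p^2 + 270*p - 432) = -p^4 + 8*p^3 + 28*p^2 - 276*p + 416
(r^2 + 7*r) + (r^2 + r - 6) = 2*r^2 + 8*r - 6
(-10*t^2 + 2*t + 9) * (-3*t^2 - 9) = 30*t^4 - 6*t^3 + 63*t^2 - 18*t - 81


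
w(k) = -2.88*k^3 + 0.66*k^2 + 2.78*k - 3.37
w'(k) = -8.64*k^2 + 1.32*k + 2.78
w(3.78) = -138.98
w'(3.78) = -115.68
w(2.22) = -25.46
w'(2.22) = -36.87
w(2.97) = -64.74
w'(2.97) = -69.51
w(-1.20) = -0.78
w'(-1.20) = -11.25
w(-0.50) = -4.24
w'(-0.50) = -0.04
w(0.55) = -2.12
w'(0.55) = 0.89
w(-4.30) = 225.86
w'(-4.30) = -162.65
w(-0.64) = -4.12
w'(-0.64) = -1.60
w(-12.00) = 5034.95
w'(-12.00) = -1257.22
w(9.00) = -2024.41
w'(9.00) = -685.18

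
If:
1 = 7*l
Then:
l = 1/7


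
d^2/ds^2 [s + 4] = 0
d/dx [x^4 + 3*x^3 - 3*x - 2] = 4*x^3 + 9*x^2 - 3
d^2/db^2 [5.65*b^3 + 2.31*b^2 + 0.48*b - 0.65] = 33.9*b + 4.62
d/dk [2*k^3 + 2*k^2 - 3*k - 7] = 6*k^2 + 4*k - 3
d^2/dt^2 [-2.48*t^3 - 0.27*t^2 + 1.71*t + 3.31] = -14.88*t - 0.54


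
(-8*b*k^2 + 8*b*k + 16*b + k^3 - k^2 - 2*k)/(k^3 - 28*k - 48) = (8*b*k^2 - 8*b*k - 16*b - k^3 + k^2 + 2*k)/(-k^3 + 28*k + 48)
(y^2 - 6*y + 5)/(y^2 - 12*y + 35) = (y - 1)/(y - 7)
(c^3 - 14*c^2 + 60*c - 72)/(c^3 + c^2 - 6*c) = (c^2 - 12*c + 36)/(c*(c + 3))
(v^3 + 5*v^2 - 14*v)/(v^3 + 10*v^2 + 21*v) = (v - 2)/(v + 3)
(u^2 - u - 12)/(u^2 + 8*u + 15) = (u - 4)/(u + 5)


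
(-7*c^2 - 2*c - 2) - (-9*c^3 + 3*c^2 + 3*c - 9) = 9*c^3 - 10*c^2 - 5*c + 7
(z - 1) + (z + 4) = 2*z + 3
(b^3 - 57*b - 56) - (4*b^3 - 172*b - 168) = -3*b^3 + 115*b + 112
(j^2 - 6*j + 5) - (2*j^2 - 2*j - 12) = -j^2 - 4*j + 17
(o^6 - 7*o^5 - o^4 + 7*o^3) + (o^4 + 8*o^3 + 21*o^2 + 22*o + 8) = o^6 - 7*o^5 + 15*o^3 + 21*o^2 + 22*o + 8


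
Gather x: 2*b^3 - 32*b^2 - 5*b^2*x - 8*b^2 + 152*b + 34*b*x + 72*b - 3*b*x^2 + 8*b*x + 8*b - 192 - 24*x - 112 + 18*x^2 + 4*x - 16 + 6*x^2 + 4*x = 2*b^3 - 40*b^2 + 232*b + x^2*(24 - 3*b) + x*(-5*b^2 + 42*b - 16) - 320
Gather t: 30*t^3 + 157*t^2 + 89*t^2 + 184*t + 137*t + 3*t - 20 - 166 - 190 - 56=30*t^3 + 246*t^2 + 324*t - 432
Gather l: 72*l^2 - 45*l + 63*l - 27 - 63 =72*l^2 + 18*l - 90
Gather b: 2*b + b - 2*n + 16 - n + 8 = 3*b - 3*n + 24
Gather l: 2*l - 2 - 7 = 2*l - 9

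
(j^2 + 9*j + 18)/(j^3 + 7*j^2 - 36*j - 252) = (j + 3)/(j^2 + j - 42)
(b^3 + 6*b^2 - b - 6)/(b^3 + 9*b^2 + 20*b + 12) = (b - 1)/(b + 2)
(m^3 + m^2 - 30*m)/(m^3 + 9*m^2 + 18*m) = (m - 5)/(m + 3)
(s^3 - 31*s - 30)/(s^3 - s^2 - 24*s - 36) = (s^2 + 6*s + 5)/(s^2 + 5*s + 6)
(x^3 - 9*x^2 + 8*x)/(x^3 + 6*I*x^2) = (x^2 - 9*x + 8)/(x*(x + 6*I))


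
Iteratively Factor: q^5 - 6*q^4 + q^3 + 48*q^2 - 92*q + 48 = (q - 4)*(q^4 - 2*q^3 - 7*q^2 + 20*q - 12) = (q - 4)*(q + 3)*(q^3 - 5*q^2 + 8*q - 4) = (q - 4)*(q - 1)*(q + 3)*(q^2 - 4*q + 4) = (q - 4)*(q - 2)*(q - 1)*(q + 3)*(q - 2)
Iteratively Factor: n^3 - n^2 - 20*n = (n)*(n^2 - n - 20) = n*(n - 5)*(n + 4)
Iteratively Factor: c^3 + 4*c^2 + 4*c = (c)*(c^2 + 4*c + 4) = c*(c + 2)*(c + 2)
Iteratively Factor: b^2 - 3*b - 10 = (b - 5)*(b + 2)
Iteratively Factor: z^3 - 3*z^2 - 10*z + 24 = (z - 4)*(z^2 + z - 6) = (z - 4)*(z + 3)*(z - 2)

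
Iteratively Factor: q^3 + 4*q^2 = (q + 4)*(q^2) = q*(q + 4)*(q)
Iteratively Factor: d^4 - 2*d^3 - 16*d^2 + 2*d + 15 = (d - 5)*(d^3 + 3*d^2 - d - 3) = (d - 5)*(d - 1)*(d^2 + 4*d + 3) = (d - 5)*(d - 1)*(d + 3)*(d + 1)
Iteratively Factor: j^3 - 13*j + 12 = (j - 1)*(j^2 + j - 12) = (j - 3)*(j - 1)*(j + 4)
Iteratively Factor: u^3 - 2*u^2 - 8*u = (u)*(u^2 - 2*u - 8) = u*(u + 2)*(u - 4)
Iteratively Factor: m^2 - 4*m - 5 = (m - 5)*(m + 1)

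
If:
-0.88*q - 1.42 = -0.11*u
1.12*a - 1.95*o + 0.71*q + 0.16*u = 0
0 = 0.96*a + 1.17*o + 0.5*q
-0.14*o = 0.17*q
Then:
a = -0.36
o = 0.46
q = -0.38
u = 9.87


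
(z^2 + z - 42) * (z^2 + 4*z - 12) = z^4 + 5*z^3 - 50*z^2 - 180*z + 504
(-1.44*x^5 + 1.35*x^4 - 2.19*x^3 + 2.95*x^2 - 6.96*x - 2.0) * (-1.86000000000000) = 2.6784*x^5 - 2.511*x^4 + 4.0734*x^3 - 5.487*x^2 + 12.9456*x + 3.72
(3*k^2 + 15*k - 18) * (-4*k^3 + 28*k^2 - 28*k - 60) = -12*k^5 + 24*k^4 + 408*k^3 - 1104*k^2 - 396*k + 1080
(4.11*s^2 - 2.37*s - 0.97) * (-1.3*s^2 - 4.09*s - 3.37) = -5.343*s^4 - 13.7289*s^3 - 2.8964*s^2 + 11.9542*s + 3.2689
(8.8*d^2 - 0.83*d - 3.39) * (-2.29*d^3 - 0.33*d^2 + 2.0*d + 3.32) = -20.152*d^5 - 1.0033*d^4 + 25.637*d^3 + 28.6747*d^2 - 9.5356*d - 11.2548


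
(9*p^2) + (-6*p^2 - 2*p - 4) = 3*p^2 - 2*p - 4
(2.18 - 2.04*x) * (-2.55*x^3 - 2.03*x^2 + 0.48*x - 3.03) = 5.202*x^4 - 1.4178*x^3 - 5.4046*x^2 + 7.2276*x - 6.6054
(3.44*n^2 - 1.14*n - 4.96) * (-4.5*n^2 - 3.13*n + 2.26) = -15.48*n^4 - 5.6372*n^3 + 33.6626*n^2 + 12.9484*n - 11.2096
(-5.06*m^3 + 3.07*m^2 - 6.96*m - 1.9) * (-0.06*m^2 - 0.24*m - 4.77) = 0.3036*m^5 + 1.0302*m^4 + 23.817*m^3 - 12.8595*m^2 + 33.6552*m + 9.063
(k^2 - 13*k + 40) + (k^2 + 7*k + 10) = 2*k^2 - 6*k + 50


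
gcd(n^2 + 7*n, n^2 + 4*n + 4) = 1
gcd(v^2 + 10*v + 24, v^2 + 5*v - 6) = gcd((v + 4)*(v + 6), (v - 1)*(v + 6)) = v + 6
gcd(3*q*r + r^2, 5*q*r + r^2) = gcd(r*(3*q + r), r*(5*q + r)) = r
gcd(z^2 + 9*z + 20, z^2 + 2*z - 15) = z + 5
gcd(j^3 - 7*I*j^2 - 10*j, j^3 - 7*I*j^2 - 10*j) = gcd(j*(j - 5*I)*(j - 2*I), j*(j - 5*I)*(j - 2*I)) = j^3 - 7*I*j^2 - 10*j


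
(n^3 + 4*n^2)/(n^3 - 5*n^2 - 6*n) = n*(n + 4)/(n^2 - 5*n - 6)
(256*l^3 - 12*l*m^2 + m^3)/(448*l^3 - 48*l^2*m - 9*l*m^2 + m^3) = (4*l + m)/(7*l + m)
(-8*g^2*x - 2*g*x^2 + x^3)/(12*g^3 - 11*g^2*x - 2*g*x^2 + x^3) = x*(2*g + x)/(-3*g^2 + 2*g*x + x^2)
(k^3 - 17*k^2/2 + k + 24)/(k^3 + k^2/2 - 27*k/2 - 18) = (k^2 - 10*k + 16)/(k^2 - k - 12)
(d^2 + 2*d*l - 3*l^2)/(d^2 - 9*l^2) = (d - l)/(d - 3*l)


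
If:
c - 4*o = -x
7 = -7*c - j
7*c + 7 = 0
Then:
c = -1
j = 0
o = x/4 - 1/4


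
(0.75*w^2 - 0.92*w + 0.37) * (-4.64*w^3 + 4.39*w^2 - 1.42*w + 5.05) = -3.48*w^5 + 7.5613*w^4 - 6.8206*w^3 + 6.7182*w^2 - 5.1714*w + 1.8685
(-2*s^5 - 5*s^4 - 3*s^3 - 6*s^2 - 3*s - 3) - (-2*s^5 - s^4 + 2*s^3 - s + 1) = -4*s^4 - 5*s^3 - 6*s^2 - 2*s - 4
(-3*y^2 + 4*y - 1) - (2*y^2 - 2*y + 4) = -5*y^2 + 6*y - 5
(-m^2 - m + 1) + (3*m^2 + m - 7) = 2*m^2 - 6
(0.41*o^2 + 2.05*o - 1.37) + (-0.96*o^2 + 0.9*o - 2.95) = -0.55*o^2 + 2.95*o - 4.32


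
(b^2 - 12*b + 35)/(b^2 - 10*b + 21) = (b - 5)/(b - 3)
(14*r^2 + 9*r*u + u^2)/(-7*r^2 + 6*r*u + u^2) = (-2*r - u)/(r - u)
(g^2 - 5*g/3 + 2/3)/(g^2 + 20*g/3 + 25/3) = (3*g^2 - 5*g + 2)/(3*g^2 + 20*g + 25)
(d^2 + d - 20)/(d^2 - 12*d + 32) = (d + 5)/(d - 8)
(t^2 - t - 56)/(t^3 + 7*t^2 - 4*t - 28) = (t - 8)/(t^2 - 4)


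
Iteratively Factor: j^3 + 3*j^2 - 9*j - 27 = (j - 3)*(j^2 + 6*j + 9) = (j - 3)*(j + 3)*(j + 3)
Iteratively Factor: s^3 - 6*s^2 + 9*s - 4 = (s - 1)*(s^2 - 5*s + 4) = (s - 4)*(s - 1)*(s - 1)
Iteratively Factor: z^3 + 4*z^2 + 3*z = (z)*(z^2 + 4*z + 3) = z*(z + 3)*(z + 1)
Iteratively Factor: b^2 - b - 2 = (b - 2)*(b + 1)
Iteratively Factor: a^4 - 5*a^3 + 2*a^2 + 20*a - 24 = (a + 2)*(a^3 - 7*a^2 + 16*a - 12) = (a - 2)*(a + 2)*(a^2 - 5*a + 6) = (a - 2)^2*(a + 2)*(a - 3)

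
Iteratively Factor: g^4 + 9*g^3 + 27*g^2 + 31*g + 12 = (g + 1)*(g^3 + 8*g^2 + 19*g + 12) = (g + 1)*(g + 4)*(g^2 + 4*g + 3) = (g + 1)^2*(g + 4)*(g + 3)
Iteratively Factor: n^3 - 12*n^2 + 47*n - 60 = (n - 3)*(n^2 - 9*n + 20) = (n - 4)*(n - 3)*(n - 5)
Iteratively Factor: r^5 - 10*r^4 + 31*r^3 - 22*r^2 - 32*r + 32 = (r - 2)*(r^4 - 8*r^3 + 15*r^2 + 8*r - 16) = (r - 2)*(r + 1)*(r^3 - 9*r^2 + 24*r - 16) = (r - 2)*(r - 1)*(r + 1)*(r^2 - 8*r + 16) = (r - 4)*(r - 2)*(r - 1)*(r + 1)*(r - 4)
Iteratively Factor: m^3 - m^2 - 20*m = (m - 5)*(m^2 + 4*m) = (m - 5)*(m + 4)*(m)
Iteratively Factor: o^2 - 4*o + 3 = (o - 3)*(o - 1)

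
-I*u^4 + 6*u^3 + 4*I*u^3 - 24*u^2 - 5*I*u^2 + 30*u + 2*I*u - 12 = (u - 2)*(u - 1)*(u + 6*I)*(-I*u + I)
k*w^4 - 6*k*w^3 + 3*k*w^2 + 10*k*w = w*(w - 5)*(w - 2)*(k*w + k)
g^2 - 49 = (g - 7)*(g + 7)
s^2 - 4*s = s*(s - 4)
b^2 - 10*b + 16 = (b - 8)*(b - 2)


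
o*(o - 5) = o^2 - 5*o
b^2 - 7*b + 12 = (b - 4)*(b - 3)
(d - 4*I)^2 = d^2 - 8*I*d - 16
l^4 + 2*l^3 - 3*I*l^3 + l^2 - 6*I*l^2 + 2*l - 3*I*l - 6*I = (l + 2)*(l - 3*I)*(l - I)*(l + I)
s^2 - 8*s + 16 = (s - 4)^2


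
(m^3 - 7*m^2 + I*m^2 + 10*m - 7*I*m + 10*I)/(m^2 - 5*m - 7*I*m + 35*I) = (m^2 + m*(-2 + I) - 2*I)/(m - 7*I)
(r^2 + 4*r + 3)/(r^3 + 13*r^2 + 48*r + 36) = (r + 3)/(r^2 + 12*r + 36)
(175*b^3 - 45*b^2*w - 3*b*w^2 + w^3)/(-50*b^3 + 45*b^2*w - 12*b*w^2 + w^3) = (7*b + w)/(-2*b + w)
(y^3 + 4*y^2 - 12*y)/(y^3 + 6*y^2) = (y - 2)/y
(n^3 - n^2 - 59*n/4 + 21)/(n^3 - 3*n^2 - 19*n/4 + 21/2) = (n + 4)/(n + 2)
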